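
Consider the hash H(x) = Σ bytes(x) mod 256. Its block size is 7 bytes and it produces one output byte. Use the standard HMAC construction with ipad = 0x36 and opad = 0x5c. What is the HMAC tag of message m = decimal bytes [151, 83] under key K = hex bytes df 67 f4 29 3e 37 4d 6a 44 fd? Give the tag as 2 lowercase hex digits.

Key hex bytes df 67 f4 29 3e 37 4d 6a 44 fd is 10 bytes > B = 7, so hash it first: H(key) = d0, then zero-pad to 7 bytes: K' = d0 00 00 00 00 00 00.
K' ⊕ ipad = e6 36 36 36 36 36 36.  K' ⊕ opad = 8c 5c 5c 5c 5c 5c 5c.
Inner input = (K'⊕ipad) ∥ m = e6 36 36 36 36 36 36 ∥ 97 53.
Inner hash: sum = 230+54+54+54+54+54+54+151+83 = 788; mod 256 = 20 → 14.
Outer input = (K'⊕opad) ∥ inner = 8c 5c 5c 5c 5c 5c 5c ∥ 14.
Outer hash (tag): sum = 140+92+92+92+92+92+92+20 = 712; mod 256 = 200 → c8.

c8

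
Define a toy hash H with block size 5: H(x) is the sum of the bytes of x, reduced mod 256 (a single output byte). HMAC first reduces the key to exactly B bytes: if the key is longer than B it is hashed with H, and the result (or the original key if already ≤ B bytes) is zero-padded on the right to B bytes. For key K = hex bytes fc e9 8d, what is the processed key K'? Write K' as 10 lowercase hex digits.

fce98d0000

Key hex bytes fc e9 8d is 3 bytes ≤ B = 5; zero-pad to 5 bytes: K' = fc e9 8d 00 00.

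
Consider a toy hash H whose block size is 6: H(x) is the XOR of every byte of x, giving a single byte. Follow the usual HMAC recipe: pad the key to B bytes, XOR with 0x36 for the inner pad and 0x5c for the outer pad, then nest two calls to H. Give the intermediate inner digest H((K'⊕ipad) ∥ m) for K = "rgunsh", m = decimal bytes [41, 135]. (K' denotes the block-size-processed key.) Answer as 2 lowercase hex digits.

bb

Key "rgunsh" = 72 67 75 6e 73 68 is exactly B = 6 bytes: K' = 72 67 75 6e 73 68.
K' ⊕ ipad = 44 51 43 58 45 5e.
Inner input = 44 51 43 58 45 5e ∥ 29 87.
Inner hash: XOR 44⊕51⊕43⊕58⊕45⊕5e⊕29⊕87 = bb.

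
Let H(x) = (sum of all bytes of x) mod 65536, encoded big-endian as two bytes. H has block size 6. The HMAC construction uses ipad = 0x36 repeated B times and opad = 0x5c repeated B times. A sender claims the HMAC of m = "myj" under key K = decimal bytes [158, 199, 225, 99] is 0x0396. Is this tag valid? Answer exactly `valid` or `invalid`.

Key decimal bytes [158, 199, 225, 99] = 9e c7 e1 63 is 4 bytes ≤ B = 6; zero-pad to 6 bytes: K' = 9e c7 e1 63 00 00.
K' ⊕ ipad = a8 f1 d7 55 36 36; K' ⊕ opad = c2 9b bd 3f 5c 5c.
Inner hash: sum = 168+241+215+85+54+54+109+121+106 = 1153 → 04 81.
Outer hash (recomputed tag): sum = 194+155+189+63+92+92+4+129 = 918 → 03 96.
Recomputed tag = 0396; claimed = 0396 → match.

valid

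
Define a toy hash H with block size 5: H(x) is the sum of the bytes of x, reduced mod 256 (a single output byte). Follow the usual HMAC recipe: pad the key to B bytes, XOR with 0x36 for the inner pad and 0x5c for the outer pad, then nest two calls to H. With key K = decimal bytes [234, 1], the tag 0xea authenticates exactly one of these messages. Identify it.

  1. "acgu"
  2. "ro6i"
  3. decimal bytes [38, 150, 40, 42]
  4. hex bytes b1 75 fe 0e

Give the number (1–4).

3

Key decimal bytes [234, 1] = ea 01 is 2 bytes ≤ B = 5; zero-pad to 5 bytes: K' = ea 01 00 00 00.
K' ⊕ ipad = dc 37 36 36 36; K' ⊕ opad = b6 5d 5c 5c 5c.
m1: inner = H(dc 37 36 36 36 61 63 67 75) = 55; tag = H(b6 5d 5c 5c 5c 55) = 7c
m2: inner = H(dc 37 36 36 36 72 6f 36 69) = 35; tag = H(b6 5d 5c 5c 5c 35) = 5c
m3: inner = H(dc 37 36 36 36 26 96 28 2a) = c3; tag = H(b6 5d 5c 5c 5c c3) = ea ← matches
m4: inner = H(dc 37 36 36 36 b1 75 fe 0e) = e7; tag = H(b6 5d 5c 5c 5c e7) = 0e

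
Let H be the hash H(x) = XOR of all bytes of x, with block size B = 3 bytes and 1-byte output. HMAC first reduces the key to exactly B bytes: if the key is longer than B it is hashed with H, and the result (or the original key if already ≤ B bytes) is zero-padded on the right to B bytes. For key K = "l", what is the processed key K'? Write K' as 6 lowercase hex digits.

Key "l" = 6c is 1 byte ≤ B = 3; zero-pad to 3 bytes: K' = 6c 00 00.

6c0000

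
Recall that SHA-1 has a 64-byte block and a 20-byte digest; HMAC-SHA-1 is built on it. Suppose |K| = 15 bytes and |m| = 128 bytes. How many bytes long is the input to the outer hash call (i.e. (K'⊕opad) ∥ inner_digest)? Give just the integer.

84

Key is 15 ≤ 64 bytes, zero-padded: |K'| = 64.
Outer input = (K'⊕opad) ∥ H(inner) → 64 + 20 = 84 bytes.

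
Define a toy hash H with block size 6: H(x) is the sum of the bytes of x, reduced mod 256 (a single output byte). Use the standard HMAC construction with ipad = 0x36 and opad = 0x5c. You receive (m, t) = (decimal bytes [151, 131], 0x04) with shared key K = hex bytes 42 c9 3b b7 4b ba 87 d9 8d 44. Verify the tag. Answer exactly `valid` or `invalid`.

invalid

Key hex bytes 42 c9 3b b7 4b ba 87 d9 8d 44 is 10 bytes > B = 6, so hash it first: H(key) = 33, then zero-pad to 6 bytes: K' = 33 00 00 00 00 00.
K' ⊕ ipad = 05 36 36 36 36 36; K' ⊕ opad = 6f 5c 5c 5c 5c 5c.
Inner hash: sum = 5+54+54+54+54+54+151+131 = 557; mod 256 = 45 → 2d.
Outer hash (recomputed tag): sum = 111+92+92+92+92+92+45 = 616; mod 256 = 104 → 68.
Recomputed tag = 68; claimed = 04 → mismatch.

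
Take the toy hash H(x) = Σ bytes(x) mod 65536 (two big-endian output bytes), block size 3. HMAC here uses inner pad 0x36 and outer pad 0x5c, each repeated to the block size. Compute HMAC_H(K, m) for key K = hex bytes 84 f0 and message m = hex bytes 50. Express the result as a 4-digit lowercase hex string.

Key hex bytes 84 f0 is 2 bytes ≤ B = 3; zero-pad to 3 bytes: K' = 84 f0 00.
K' ⊕ ipad = b2 c6 36.  K' ⊕ opad = d8 ac 5c.
Inner input = (K'⊕ipad) ∥ m = b2 c6 36 ∥ 50.
Inner hash: sum = 178+198+54+80 = 510 → 01 fe.
Outer input = (K'⊕opad) ∥ inner = d8 ac 5c ∥ 01 fe.
Outer hash (tag): sum = 216+172+92+1+254 = 735 → 02 df.

02df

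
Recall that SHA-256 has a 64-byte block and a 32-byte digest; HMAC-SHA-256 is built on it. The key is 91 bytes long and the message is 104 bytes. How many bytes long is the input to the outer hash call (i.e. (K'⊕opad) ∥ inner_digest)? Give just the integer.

Key is 91 > 64 bytes, so it is hashed to 32 bytes then zero-padded to 64: |K'| = 64.
Outer input = (K'⊕opad) ∥ H(inner) → 64 + 32 = 96 bytes.

96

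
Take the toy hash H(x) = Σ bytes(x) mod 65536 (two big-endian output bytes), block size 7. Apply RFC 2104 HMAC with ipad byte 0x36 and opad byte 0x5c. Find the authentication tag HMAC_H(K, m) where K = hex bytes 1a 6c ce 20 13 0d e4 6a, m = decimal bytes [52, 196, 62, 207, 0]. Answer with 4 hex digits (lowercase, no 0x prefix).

0307

Key hex bytes 1a 6c ce 20 13 0d e4 6a is 8 bytes > B = 7, so hash it first: H(key) = 02 e2, then zero-pad to 7 bytes: K' = 02 e2 00 00 00 00 00.
K' ⊕ ipad = 34 d4 36 36 36 36 36.  K' ⊕ opad = 5e be 5c 5c 5c 5c 5c.
Inner input = (K'⊕ipad) ∥ m = 34 d4 36 36 36 36 36 ∥ 34 c4 3e cf 00.
Inner hash: sum = 52+212+54+54+54+54+54+52+196+62+207+0 = 1051 → 04 1b.
Outer input = (K'⊕opad) ∥ inner = 5e be 5c 5c 5c 5c 5c ∥ 04 1b.
Outer hash (tag): sum = 94+190+92+92+92+92+92+4+27 = 775 → 03 07.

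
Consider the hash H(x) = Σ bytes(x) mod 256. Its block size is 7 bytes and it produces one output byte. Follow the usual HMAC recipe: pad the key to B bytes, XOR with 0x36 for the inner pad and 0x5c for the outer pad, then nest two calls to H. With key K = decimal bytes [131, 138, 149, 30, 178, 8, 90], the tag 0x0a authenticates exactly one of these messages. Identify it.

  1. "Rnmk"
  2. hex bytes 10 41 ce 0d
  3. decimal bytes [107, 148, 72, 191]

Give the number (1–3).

1

Key decimal bytes [131, 138, 149, 30, 178, 8, 90] = 83 8a 95 1e b2 08 5a is exactly B = 7 bytes: K' = 83 8a 95 1e b2 08 5a.
K' ⊕ ipad = b5 bc a3 28 84 3e 6c; K' ⊕ opad = df d6 c9 42 ee 54 06.
m1: inner = H(b5 bc a3 28 84 3e 6c 52 6e 6d 6b) = 02; tag = H(df d6 c9 42 ee 54 06 02) = 0a ← matches
m2: inner = H(b5 bc a3 28 84 3e 6c 10 41 ce 0d) = 96; tag = H(df d6 c9 42 ee 54 06 96) = 9e
m3: inner = H(b5 bc a3 28 84 3e 6c 6b 94 48 bf) = 70; tag = H(df d6 c9 42 ee 54 06 70) = 78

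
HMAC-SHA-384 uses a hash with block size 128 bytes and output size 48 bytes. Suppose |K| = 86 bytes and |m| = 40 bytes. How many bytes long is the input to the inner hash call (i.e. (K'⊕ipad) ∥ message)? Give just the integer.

168

Key is 86 ≤ 128 bytes, zero-padded: |K'| = 128.
Inner input = (K'⊕ipad) ∥ m → 128 + 40 = 168 bytes.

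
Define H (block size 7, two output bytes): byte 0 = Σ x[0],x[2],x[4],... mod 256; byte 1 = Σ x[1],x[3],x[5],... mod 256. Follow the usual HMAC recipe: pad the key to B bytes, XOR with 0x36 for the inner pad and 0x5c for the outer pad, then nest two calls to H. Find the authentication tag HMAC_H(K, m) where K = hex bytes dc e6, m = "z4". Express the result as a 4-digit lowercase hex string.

Key hex bytes dc e6 is 2 bytes ≤ B = 7; zero-pad to 7 bytes: K' = dc e6 00 00 00 00 00.
K' ⊕ ipad = ea d0 36 36 36 36 36.  K' ⊕ opad = 80 ba 5c 5c 5c 5c 5c.
Inner input = (K'⊕ipad) ∥ m = ea d0 36 36 36 36 36 ∥ 7a 34.
Inner hash: even-index sum = 448 mod 256 = 192; odd-index sum = 438 mod 256 = 182 → c0 b6.
Outer input = (K'⊕opad) ∥ inner = 80 ba 5c 5c 5c 5c 5c ∥ c0 b6.
Outer hash (tag): even-index sum = 586 mod 256 = 74; odd-index sum = 562 mod 256 = 50 → 4a 32.

4a32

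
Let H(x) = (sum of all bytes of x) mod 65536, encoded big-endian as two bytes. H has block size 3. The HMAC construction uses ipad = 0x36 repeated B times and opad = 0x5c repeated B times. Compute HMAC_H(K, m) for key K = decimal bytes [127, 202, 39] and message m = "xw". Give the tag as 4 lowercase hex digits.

017b

Key decimal bytes [127, 202, 39] = 7f ca 27 is exactly B = 3 bytes: K' = 7f ca 27.
K' ⊕ ipad = 49 fc 11.  K' ⊕ opad = 23 96 7b.
Inner input = (K'⊕ipad) ∥ m = 49 fc 11 ∥ 78 77.
Inner hash: sum = 73+252+17+120+119 = 581 → 02 45.
Outer input = (K'⊕opad) ∥ inner = 23 96 7b ∥ 02 45.
Outer hash (tag): sum = 35+150+123+2+69 = 379 → 01 7b.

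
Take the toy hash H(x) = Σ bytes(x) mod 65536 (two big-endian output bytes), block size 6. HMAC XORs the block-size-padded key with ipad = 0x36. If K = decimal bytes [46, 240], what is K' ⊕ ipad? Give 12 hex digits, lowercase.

Key decimal bytes [46, 240] = 2e f0 is 2 bytes ≤ B = 6; zero-pad to 6 bytes: K' = 2e f0 00 00 00 00.
XOR each byte with 0x36: 2e⊕36=18, f0⊕36=c6, 00⊕36=36, 00⊕36=36, 00⊕36=36, 00⊕36=36.

18c636363636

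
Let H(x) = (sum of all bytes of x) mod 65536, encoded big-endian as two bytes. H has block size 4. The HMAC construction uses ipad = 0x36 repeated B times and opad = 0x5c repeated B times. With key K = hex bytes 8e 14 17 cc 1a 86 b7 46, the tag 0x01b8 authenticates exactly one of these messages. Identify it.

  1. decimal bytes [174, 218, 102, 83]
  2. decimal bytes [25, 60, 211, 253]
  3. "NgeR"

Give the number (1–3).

Key hex bytes 8e 14 17 cc 1a 86 b7 46 is 8 bytes > B = 4, so hash it first: H(key) = 03 22, then zero-pad to 4 bytes: K' = 03 22 00 00.
K' ⊕ ipad = 35 14 36 36; K' ⊕ opad = 5f 7e 5c 5c.
m1: inner = H(35 14 36 36 ae da 66 53) = 02 f6; tag = H(5f 7e 5c 5c 02 f6) = 028d
m2: inner = H(35 14 36 36 19 3c d3 fd) = 02 da; tag = H(5f 7e 5c 5c 02 da) = 0271
m3: inner = H(35 14 36 36 4e 67 65 52) = 02 21; tag = H(5f 7e 5c 5c 02 21) = 01b8 ← matches

3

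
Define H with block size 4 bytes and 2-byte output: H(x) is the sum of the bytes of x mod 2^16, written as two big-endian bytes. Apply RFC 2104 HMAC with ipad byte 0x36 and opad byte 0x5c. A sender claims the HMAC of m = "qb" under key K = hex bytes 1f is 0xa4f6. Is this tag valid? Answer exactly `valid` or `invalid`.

invalid

Key hex bytes 1f is 1 byte ≤ B = 4; zero-pad to 4 bytes: K' = 1f 00 00 00.
K' ⊕ ipad = 29 36 36 36; K' ⊕ opad = 43 5c 5c 5c.
Inner hash: sum = 41+54+54+54+113+98 = 414 → 01 9e.
Outer hash (recomputed tag): sum = 67+92+92+92+1+158 = 502 → 01 f6.
Recomputed tag = 01f6; claimed = a4f6 → mismatch.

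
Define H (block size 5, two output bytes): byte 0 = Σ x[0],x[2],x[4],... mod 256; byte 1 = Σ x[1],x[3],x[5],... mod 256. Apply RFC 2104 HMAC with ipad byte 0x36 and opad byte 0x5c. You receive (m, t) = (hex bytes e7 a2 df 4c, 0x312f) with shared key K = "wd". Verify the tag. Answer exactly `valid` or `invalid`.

Key "wd" = 77 64 is 2 bytes ≤ B = 5; zero-pad to 5 bytes: K' = 77 64 00 00 00.
K' ⊕ ipad = 41 52 36 36 36; K' ⊕ opad = 2b 38 5c 5c 5c.
Inner hash: even-index sum = 411 mod 256 = 155; odd-index sum = 590 mod 256 = 78 → 9b 4e.
Outer hash (recomputed tag): even-index sum = 305 mod 256 = 49; odd-index sum = 303 mod 256 = 47 → 31 2f.
Recomputed tag = 312f; claimed = 312f → match.

valid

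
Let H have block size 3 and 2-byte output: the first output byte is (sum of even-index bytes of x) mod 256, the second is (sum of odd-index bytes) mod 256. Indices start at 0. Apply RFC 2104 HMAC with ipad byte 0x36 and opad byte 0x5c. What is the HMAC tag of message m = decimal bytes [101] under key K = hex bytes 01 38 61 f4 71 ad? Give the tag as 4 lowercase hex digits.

3fa0

Key hex bytes 01 38 61 f4 71 ad is 6 bytes > B = 3, so hash it first: H(key) = d3 d9, then zero-pad to 3 bytes: K' = d3 d9 00.
K' ⊕ ipad = e5 ef 36.  K' ⊕ opad = 8f 85 5c.
Inner input = (K'⊕ipad) ∥ m = e5 ef 36 ∥ 65.
Inner hash: even-index sum = 283 mod 256 = 27; odd-index sum = 340 mod 256 = 84 → 1b 54.
Outer input = (K'⊕opad) ∥ inner = 8f 85 5c ∥ 1b 54.
Outer hash (tag): even-index sum = 319 mod 256 = 63; odd-index sum = 160 mod 256 = 160 → 3f a0.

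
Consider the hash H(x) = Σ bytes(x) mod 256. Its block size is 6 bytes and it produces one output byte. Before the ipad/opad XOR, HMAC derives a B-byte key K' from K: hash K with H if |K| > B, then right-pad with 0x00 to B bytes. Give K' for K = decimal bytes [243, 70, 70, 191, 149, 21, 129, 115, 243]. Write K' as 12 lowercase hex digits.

cf0000000000

|K| = 9 > B = 6, so first hash the key.
H(K): sum = 243+70+70+191+149+21+129+115+243 = 1231; mod 256 = 207 → cf.
Zero-pad H(K) = cf to 6 bytes: K' = cf 00 00 00 00 00.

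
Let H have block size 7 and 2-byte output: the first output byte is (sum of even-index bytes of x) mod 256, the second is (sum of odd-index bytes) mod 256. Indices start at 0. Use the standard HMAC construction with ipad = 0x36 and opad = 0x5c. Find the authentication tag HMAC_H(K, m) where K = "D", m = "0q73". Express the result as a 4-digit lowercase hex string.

35cc

Key "D" = 44 is 1 byte ≤ B = 7; zero-pad to 7 bytes: K' = 44 00 00 00 00 00 00.
K' ⊕ ipad = 72 36 36 36 36 36 36.  K' ⊕ opad = 18 5c 5c 5c 5c 5c 5c.
Inner input = (K'⊕ipad) ∥ m = 72 36 36 36 36 36 36 ∥ 30 71 37 33.
Inner hash: even-index sum = 440 mod 256 = 184; odd-index sum = 265 mod 256 = 9 → b8 09.
Outer input = (K'⊕opad) ∥ inner = 18 5c 5c 5c 5c 5c 5c ∥ b8 09.
Outer hash (tag): even-index sum = 309 mod 256 = 53; odd-index sum = 460 mod 256 = 204 → 35 cc.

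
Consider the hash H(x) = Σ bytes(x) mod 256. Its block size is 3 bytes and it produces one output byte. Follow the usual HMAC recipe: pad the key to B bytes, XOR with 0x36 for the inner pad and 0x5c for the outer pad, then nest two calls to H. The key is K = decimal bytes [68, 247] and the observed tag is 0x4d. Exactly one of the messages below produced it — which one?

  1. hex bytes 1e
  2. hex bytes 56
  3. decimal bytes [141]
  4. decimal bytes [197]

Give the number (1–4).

4

Key decimal bytes [68, 247] = 44 f7 is 2 bytes ≤ B = 3; zero-pad to 3 bytes: K' = 44 f7 00.
K' ⊕ ipad = 72 c1 36; K' ⊕ opad = 18 ab 5c.
m1: inner = H(72 c1 36 1e) = 87; tag = H(18 ab 5c 87) = a6
m2: inner = H(72 c1 36 56) = bf; tag = H(18 ab 5c bf) = de
m3: inner = H(72 c1 36 8d) = f6; tag = H(18 ab 5c f6) = 15
m4: inner = H(72 c1 36 c5) = 2e; tag = H(18 ab 5c 2e) = 4d ← matches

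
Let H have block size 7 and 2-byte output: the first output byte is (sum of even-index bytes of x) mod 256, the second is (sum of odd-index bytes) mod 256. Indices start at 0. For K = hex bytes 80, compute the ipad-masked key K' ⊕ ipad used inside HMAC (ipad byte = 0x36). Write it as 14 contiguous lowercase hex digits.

Key hex bytes 80 is 1 byte ≤ B = 7; zero-pad to 7 bytes: K' = 80 00 00 00 00 00 00.
XOR each byte with 0x36: 80⊕36=b6, 00⊕36=36, 00⊕36=36, 00⊕36=36, 00⊕36=36, 00⊕36=36, 00⊕36=36.

b6363636363636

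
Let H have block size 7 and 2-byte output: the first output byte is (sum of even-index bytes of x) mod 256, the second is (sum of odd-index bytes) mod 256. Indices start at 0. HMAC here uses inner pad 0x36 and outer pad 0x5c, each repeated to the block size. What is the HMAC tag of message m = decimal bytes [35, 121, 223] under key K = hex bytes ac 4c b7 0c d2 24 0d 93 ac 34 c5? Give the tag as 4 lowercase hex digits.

Key hex bytes ac 4c b7 0c d2 24 0d 93 ac 34 c5 is 11 bytes > B = 7, so hash it first: H(key) = b3 43, then zero-pad to 7 bytes: K' = b3 43 00 00 00 00 00.
K' ⊕ ipad = 85 75 36 36 36 36 36.  K' ⊕ opad = ef 1f 5c 5c 5c 5c 5c.
Inner input = (K'⊕ipad) ∥ m = 85 75 36 36 36 36 36 ∥ 23 79 df.
Inner hash: even-index sum = 416 mod 256 = 160; odd-index sum = 483 mod 256 = 227 → a0 e3.
Outer input = (K'⊕opad) ∥ inner = ef 1f 5c 5c 5c 5c 5c ∥ a0 e3.
Outer hash (tag): even-index sum = 742 mod 256 = 230; odd-index sum = 375 mod 256 = 119 → e6 77.

e677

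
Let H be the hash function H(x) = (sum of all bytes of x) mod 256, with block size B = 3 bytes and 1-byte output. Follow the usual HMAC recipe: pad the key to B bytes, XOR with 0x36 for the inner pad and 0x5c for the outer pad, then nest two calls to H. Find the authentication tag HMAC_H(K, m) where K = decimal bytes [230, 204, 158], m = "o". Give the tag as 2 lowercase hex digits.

Key decimal bytes [230, 204, 158] = e6 cc 9e is exactly B = 3 bytes: K' = e6 cc 9e.
K' ⊕ ipad = d0 fa a8.  K' ⊕ opad = ba 90 c2.
Inner input = (K'⊕ipad) ∥ m = d0 fa a8 ∥ 6f.
Inner hash: sum = 208+250+168+111 = 737; mod 256 = 225 → e1.
Outer input = (K'⊕opad) ∥ inner = ba 90 c2 ∥ e1.
Outer hash (tag): sum = 186+144+194+225 = 749; mod 256 = 237 → ed.

ed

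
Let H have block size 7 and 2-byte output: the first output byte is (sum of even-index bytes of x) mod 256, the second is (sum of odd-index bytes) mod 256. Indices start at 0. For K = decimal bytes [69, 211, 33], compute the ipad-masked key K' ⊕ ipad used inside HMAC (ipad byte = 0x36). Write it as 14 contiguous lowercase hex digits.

Key decimal bytes [69, 211, 33] = 45 d3 21 is 3 bytes ≤ B = 7; zero-pad to 7 bytes: K' = 45 d3 21 00 00 00 00.
XOR each byte with 0x36: 45⊕36=73, d3⊕36=e5, 21⊕36=17, 00⊕36=36, 00⊕36=36, 00⊕36=36, 00⊕36=36.

73e51736363636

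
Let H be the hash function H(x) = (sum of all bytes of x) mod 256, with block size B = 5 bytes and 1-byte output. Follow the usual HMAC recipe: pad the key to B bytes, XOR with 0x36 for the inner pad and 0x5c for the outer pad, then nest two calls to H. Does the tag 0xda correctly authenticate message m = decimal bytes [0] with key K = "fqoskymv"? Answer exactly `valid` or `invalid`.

Key "fqoskymv" = 66 71 6f 73 6b 79 6d 76 is 8 bytes > B = 5, so hash it first: H(key) = 80, then zero-pad to 5 bytes: K' = 80 00 00 00 00.
K' ⊕ ipad = b6 36 36 36 36; K' ⊕ opad = dc 5c 5c 5c 5c.
Inner hash: sum = 182+54+54+54+54+0 = 398; mod 256 = 142 → 8e.
Outer hash (recomputed tag): sum = 220+92+92+92+92+142 = 730; mod 256 = 218 → da.
Recomputed tag = da; claimed = da → match.

valid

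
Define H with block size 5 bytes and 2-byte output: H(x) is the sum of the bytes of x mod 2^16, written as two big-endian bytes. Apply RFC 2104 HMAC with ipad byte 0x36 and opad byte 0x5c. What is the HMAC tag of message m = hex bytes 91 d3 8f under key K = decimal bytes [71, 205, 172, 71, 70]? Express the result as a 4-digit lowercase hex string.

02af

Key decimal bytes [71, 205, 172, 71, 70] = 47 cd ac 47 46 is exactly B = 5 bytes: K' = 47 cd ac 47 46.
K' ⊕ ipad = 71 fb 9a 71 70.  K' ⊕ opad = 1b 91 f0 1b 1a.
Inner input = (K'⊕ipad) ∥ m = 71 fb 9a 71 70 ∥ 91 d3 8f.
Inner hash: sum = 113+251+154+113+112+145+211+143 = 1242 → 04 da.
Outer input = (K'⊕opad) ∥ inner = 1b 91 f0 1b 1a ∥ 04 da.
Outer hash (tag): sum = 27+145+240+27+26+4+218 = 687 → 02 af.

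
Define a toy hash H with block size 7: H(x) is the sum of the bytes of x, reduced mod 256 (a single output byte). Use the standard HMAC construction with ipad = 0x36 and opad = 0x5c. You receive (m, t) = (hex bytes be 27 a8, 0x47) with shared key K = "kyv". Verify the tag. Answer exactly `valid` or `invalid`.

Key "kyv" = 6b 79 76 is 3 bytes ≤ B = 7; zero-pad to 7 bytes: K' = 6b 79 76 00 00 00 00.
K' ⊕ ipad = 5d 4f 40 36 36 36 36; K' ⊕ opad = 37 25 2a 5c 5c 5c 5c.
Inner hash: sum = 93+79+64+54+54+54+54+190+39+168 = 849; mod 256 = 81 → 51.
Outer hash (recomputed tag): sum = 55+37+42+92+92+92+92+81 = 583; mod 256 = 71 → 47.
Recomputed tag = 47; claimed = 47 → match.

valid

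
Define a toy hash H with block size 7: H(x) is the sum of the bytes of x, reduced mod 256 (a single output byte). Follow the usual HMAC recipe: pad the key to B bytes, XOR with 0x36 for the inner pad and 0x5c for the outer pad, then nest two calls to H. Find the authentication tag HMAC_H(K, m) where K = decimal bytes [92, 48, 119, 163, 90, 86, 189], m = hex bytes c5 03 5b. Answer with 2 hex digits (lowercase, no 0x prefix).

47

Key decimal bytes [92, 48, 119, 163, 90, 86, 189] = 5c 30 77 a3 5a 56 bd is exactly B = 7 bytes: K' = 5c 30 77 a3 5a 56 bd.
K' ⊕ ipad = 6a 06 41 95 6c 60 8b.  K' ⊕ opad = 00 6c 2b ff 06 0a e1.
Inner input = (K'⊕ipad) ∥ m = 6a 06 41 95 6c 60 8b ∥ c5 03 5b.
Inner hash: sum = 106+6+65+149+108+96+139+197+3+91 = 960; mod 256 = 192 → c0.
Outer input = (K'⊕opad) ∥ inner = 00 6c 2b ff 06 0a e1 ∥ c0.
Outer hash (tag): sum = 0+108+43+255+6+10+225+192 = 839; mod 256 = 71 → 47.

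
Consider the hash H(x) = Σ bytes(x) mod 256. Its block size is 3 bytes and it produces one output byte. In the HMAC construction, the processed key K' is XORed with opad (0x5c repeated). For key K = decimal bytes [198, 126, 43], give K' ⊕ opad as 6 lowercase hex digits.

9a2277

Key decimal bytes [198, 126, 43] = c6 7e 2b is exactly B = 3 bytes: K' = c6 7e 2b.
XOR each byte with 0x5c: c6⊕5c=9a, 7e⊕5c=22, 2b⊕5c=77.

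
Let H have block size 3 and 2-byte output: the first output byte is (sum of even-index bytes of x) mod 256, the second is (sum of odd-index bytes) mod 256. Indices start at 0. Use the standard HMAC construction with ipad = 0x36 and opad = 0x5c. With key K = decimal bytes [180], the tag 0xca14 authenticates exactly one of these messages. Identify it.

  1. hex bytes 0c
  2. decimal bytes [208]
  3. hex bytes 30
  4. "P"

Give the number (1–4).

Key decimal bytes [180] = b4 is 1 byte ≤ B = 3; zero-pad to 3 bytes: K' = b4 00 00.
K' ⊕ ipad = 82 36 36; K' ⊕ opad = e8 5c 5c.
m1: inner = H(82 36 36 0c) = b8 42; tag = H(e8 5c 5c b8 42) = 8614
m2: inner = H(82 36 36 d0) = b8 06; tag = H(e8 5c 5c b8 06) = 4a14
m3: inner = H(82 36 36 30) = b8 66; tag = H(e8 5c 5c b8 66) = aa14
m4: inner = H(82 36 36 50) = b8 86; tag = H(e8 5c 5c b8 86) = ca14 ← matches

4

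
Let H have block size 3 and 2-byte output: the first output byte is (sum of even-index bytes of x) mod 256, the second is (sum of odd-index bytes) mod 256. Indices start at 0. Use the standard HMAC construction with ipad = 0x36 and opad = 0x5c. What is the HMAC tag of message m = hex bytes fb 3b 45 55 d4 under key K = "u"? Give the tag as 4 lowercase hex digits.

cf65

Key "u" = 75 is 1 byte ≤ B = 3; zero-pad to 3 bytes: K' = 75 00 00.
K' ⊕ ipad = 43 36 36.  K' ⊕ opad = 29 5c 5c.
Inner input = (K'⊕ipad) ∥ m = 43 36 36 ∥ fb 3b 45 55 d4.
Inner hash: even-index sum = 265 mod 256 = 9; odd-index sum = 586 mod 256 = 74 → 09 4a.
Outer input = (K'⊕opad) ∥ inner = 29 5c 5c ∥ 09 4a.
Outer hash (tag): even-index sum = 207 mod 256 = 207; odd-index sum = 101 mod 256 = 101 → cf 65.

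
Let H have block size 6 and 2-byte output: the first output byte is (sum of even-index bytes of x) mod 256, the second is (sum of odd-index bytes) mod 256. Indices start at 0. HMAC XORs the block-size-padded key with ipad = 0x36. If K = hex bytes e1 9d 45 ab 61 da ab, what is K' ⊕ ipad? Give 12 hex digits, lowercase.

Key hex bytes e1 9d 45 ab 61 da ab is 7 bytes > B = 6, so hash it first: H(key) = 32 22, then zero-pad to 6 bytes: K' = 32 22 00 00 00 00.
XOR each byte with 0x36: 32⊕36=04, 22⊕36=14, 00⊕36=36, 00⊕36=36, 00⊕36=36, 00⊕36=36.

041436363636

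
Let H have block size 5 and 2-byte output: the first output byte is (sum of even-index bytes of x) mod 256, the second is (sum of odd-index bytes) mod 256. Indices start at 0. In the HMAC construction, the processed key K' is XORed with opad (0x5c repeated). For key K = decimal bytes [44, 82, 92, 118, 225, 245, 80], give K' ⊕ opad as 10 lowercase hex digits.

Key decimal bytes [44, 82, 92, 118, 225, 245, 80] = 2c 52 5c 76 e1 f5 50 is 7 bytes > B = 5, so hash it first: H(key) = b9 bd, then zero-pad to 5 bytes: K' = b9 bd 00 00 00.
XOR each byte with 0x5c: b9⊕5c=e5, bd⊕5c=e1, 00⊕5c=5c, 00⊕5c=5c, 00⊕5c=5c.

e5e15c5c5c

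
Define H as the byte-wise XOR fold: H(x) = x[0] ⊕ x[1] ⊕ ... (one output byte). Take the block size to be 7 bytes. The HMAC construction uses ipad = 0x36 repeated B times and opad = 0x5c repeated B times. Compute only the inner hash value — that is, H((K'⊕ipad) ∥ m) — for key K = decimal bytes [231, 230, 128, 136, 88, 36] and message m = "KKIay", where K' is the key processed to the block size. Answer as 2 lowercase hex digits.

12

Key decimal bytes [231, 230, 128, 136, 88, 36] = e7 e6 80 88 58 24 is 6 bytes ≤ B = 7; zero-pad to 7 bytes: K' = e7 e6 80 88 58 24 00.
K' ⊕ ipad = d1 d0 b6 be 6e 12 36.
Inner input = d1 d0 b6 be 6e 12 36 ∥ 4b 4b 49 61 79.
Inner hash: XOR d1⊕d0⊕b6⊕be⊕6e⊕12⊕36⊕4b⊕4b⊕49⊕61⊕79 = 12.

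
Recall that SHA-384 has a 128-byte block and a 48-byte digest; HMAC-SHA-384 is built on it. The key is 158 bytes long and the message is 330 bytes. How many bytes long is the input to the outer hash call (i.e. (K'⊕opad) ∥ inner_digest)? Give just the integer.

176

Key is 158 > 128 bytes, so it is hashed to 48 bytes then zero-padded to 128: |K'| = 128.
Outer input = (K'⊕opad) ∥ H(inner) → 128 + 48 = 176 bytes.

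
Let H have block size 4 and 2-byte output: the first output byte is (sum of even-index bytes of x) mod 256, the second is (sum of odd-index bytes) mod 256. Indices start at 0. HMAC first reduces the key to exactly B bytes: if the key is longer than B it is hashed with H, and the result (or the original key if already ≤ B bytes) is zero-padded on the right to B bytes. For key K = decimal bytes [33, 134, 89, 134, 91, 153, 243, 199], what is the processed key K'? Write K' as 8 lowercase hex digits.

c86c0000

|K| = 8 > B = 4, so first hash the key.
H(K): even-index sum = 456 mod 256 = 200; odd-index sum = 620 mod 256 = 108 → c8 6c.
Zero-pad H(K) = c8 6c to 4 bytes: K' = c8 6c 00 00.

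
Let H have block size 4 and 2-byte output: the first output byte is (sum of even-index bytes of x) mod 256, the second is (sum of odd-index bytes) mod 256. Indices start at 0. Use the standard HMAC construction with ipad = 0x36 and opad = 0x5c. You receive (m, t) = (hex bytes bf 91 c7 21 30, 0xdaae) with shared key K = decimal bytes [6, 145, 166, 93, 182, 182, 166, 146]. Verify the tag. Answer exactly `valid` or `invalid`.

valid

Key decimal bytes [6, 145, 166, 93, 182, 182, 166, 146] = 06 91 a6 5d b6 b6 a6 92 is 8 bytes > B = 4, so hash it first: H(key) = 08 36, then zero-pad to 4 bytes: K' = 08 36 00 00.
K' ⊕ ipad = 3e 00 36 36; K' ⊕ opad = 54 6a 5c 5c.
Inner hash: even-index sum = 554 mod 256 = 42; odd-index sum = 232 mod 256 = 232 → 2a e8.
Outer hash (recomputed tag): even-index sum = 218 mod 256 = 218; odd-index sum = 430 mod 256 = 174 → da ae.
Recomputed tag = daae; claimed = daae → match.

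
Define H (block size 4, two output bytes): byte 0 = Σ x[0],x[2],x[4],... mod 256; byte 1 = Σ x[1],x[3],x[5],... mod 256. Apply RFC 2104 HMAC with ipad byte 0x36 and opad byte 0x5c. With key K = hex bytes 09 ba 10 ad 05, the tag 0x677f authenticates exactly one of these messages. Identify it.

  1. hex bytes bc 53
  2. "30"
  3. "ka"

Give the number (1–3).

Key hex bytes 09 ba 10 ad 05 is 5 bytes > B = 4, so hash it first: H(key) = 1e 67, then zero-pad to 4 bytes: K' = 1e 67 00 00.
K' ⊕ ipad = 28 51 36 36; K' ⊕ opad = 42 3b 5c 5c.
m1: inner = H(28 51 36 36 bc 53) = 1a da; tag = H(42 3b 5c 5c 1a da) = b871
m2: inner = H(28 51 36 36 33 30) = 91 b7; tag = H(42 3b 5c 5c 91 b7) = 2f4e
m3: inner = H(28 51 36 36 6b 61) = c9 e8; tag = H(42 3b 5c 5c c9 e8) = 677f ← matches

3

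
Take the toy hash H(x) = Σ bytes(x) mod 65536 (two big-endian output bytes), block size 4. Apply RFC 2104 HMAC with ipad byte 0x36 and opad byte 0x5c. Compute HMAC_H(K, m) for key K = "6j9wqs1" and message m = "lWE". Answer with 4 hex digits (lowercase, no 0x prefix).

024b

Key "6j9wqs1" = 36 6a 39 77 71 73 31 is 7 bytes > B = 4, so hash it first: H(key) = 02 65, then zero-pad to 4 bytes: K' = 02 65 00 00.
K' ⊕ ipad = 34 53 36 36.  K' ⊕ opad = 5e 39 5c 5c.
Inner input = (K'⊕ipad) ∥ m = 34 53 36 36 ∥ 6c 57 45.
Inner hash: sum = 52+83+54+54+108+87+69 = 507 → 01 fb.
Outer input = (K'⊕opad) ∥ inner = 5e 39 5c 5c ∥ 01 fb.
Outer hash (tag): sum = 94+57+92+92+1+251 = 587 → 02 4b.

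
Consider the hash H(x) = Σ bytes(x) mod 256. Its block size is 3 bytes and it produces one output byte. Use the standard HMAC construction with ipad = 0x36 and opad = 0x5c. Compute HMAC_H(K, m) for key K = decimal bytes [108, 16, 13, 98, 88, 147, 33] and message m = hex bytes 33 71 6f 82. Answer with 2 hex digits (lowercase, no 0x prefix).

25

Key decimal bytes [108, 16, 13, 98, 88, 147, 33] = 6c 10 0d 62 58 93 21 is 7 bytes > B = 3, so hash it first: H(key) = f7, then zero-pad to 3 bytes: K' = f7 00 00.
K' ⊕ ipad = c1 36 36.  K' ⊕ opad = ab 5c 5c.
Inner input = (K'⊕ipad) ∥ m = c1 36 36 ∥ 33 71 6f 82.
Inner hash: sum = 193+54+54+51+113+111+130 = 706; mod 256 = 194 → c2.
Outer input = (K'⊕opad) ∥ inner = ab 5c 5c ∥ c2.
Outer hash (tag): sum = 171+92+92+194 = 549; mod 256 = 37 → 25.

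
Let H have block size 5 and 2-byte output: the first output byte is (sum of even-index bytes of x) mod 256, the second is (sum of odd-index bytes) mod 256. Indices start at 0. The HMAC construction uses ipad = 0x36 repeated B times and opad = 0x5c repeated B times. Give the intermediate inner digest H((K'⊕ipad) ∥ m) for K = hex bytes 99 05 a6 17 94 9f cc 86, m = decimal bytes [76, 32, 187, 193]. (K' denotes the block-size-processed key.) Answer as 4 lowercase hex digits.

f6b4

Key hex bytes 99 05 a6 17 94 9f cc 86 is 8 bytes > B = 5, so hash it first: H(key) = 9f 41, then zero-pad to 5 bytes: K' = 9f 41 00 00 00.
K' ⊕ ipad = a9 77 36 36 36.
Inner input = a9 77 36 36 36 ∥ 4c 20 bb c1.
Inner hash: even-index sum = 502 mod 256 = 246; odd-index sum = 436 mod 256 = 180 → f6 b4.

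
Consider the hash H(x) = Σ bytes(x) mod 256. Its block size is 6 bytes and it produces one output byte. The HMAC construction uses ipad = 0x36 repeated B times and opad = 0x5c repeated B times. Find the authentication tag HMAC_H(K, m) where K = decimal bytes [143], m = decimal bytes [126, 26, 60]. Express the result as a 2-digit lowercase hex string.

3a

Key decimal bytes [143] = 8f is 1 byte ≤ B = 6; zero-pad to 6 bytes: K' = 8f 00 00 00 00 00.
K' ⊕ ipad = b9 36 36 36 36 36.  K' ⊕ opad = d3 5c 5c 5c 5c 5c.
Inner input = (K'⊕ipad) ∥ m = b9 36 36 36 36 36 ∥ 7e 1a 3c.
Inner hash: sum = 185+54+54+54+54+54+126+26+60 = 667; mod 256 = 155 → 9b.
Outer input = (K'⊕opad) ∥ inner = d3 5c 5c 5c 5c 5c ∥ 9b.
Outer hash (tag): sum = 211+92+92+92+92+92+155 = 826; mod 256 = 58 → 3a.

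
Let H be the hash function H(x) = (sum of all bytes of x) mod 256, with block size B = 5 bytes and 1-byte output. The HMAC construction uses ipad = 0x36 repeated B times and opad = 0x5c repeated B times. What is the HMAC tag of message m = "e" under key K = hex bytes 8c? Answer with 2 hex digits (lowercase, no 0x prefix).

Key hex bytes 8c is 1 byte ≤ B = 5; zero-pad to 5 bytes: K' = 8c 00 00 00 00.
K' ⊕ ipad = ba 36 36 36 36.  K' ⊕ opad = d0 5c 5c 5c 5c.
Inner input = (K'⊕ipad) ∥ m = ba 36 36 36 36 ∥ 65.
Inner hash: sum = 186+54+54+54+54+101 = 503; mod 256 = 247 → f7.
Outer input = (K'⊕opad) ∥ inner = d0 5c 5c 5c 5c ∥ f7.
Outer hash (tag): sum = 208+92+92+92+92+247 = 823; mod 256 = 55 → 37.

37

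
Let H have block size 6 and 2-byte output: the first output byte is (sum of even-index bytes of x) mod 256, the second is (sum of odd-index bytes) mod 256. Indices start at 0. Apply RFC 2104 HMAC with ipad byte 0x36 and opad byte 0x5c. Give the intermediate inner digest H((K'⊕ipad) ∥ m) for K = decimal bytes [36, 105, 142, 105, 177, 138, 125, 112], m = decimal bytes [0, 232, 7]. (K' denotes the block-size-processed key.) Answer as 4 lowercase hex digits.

494e

Key decimal bytes [36, 105, 142, 105, 177, 138, 125, 112] = 24 69 8e 69 b1 8a 7d 70 is 8 bytes > B = 6, so hash it first: H(key) = e0 cc, then zero-pad to 6 bytes: K' = e0 cc 00 00 00 00.
K' ⊕ ipad = d6 fa 36 36 36 36.
Inner input = d6 fa 36 36 36 36 ∥ 00 e8 07.
Inner hash: even-index sum = 329 mod 256 = 73; odd-index sum = 590 mod 256 = 78 → 49 4e.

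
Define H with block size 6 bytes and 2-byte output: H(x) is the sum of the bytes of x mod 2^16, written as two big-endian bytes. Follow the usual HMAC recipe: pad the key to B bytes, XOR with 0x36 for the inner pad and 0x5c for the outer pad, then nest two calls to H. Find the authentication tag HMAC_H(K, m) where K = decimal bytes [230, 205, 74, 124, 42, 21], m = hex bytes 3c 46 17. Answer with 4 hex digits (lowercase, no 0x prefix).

Key decimal bytes [230, 205, 74, 124, 42, 21] = e6 cd 4a 7c 2a 15 is exactly B = 6 bytes: K' = e6 cd 4a 7c 2a 15.
K' ⊕ ipad = d0 fb 7c 4a 1c 23.  K' ⊕ opad = ba 91 16 20 76 49.
Inner input = (K'⊕ipad) ∥ m = d0 fb 7c 4a 1c 23 ∥ 3c 46 17.
Inner hash: sum = 208+251+124+74+28+35+60+70+23 = 873 → 03 69.
Outer input = (K'⊕opad) ∥ inner = ba 91 16 20 76 49 ∥ 03 69.
Outer hash (tag): sum = 186+145+22+32+118+73+3+105 = 684 → 02 ac.

02ac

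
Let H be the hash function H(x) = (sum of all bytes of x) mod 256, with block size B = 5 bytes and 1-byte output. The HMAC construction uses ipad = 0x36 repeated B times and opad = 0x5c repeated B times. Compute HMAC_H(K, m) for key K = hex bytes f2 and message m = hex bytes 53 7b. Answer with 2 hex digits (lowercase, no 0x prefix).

Key hex bytes f2 is 1 byte ≤ B = 5; zero-pad to 5 bytes: K' = f2 00 00 00 00.
K' ⊕ ipad = c4 36 36 36 36.  K' ⊕ opad = ae 5c 5c 5c 5c.
Inner input = (K'⊕ipad) ∥ m = c4 36 36 36 36 ∥ 53 7b.
Inner hash: sum = 196+54+54+54+54+83+123 = 618; mod 256 = 106 → 6a.
Outer input = (K'⊕opad) ∥ inner = ae 5c 5c 5c 5c ∥ 6a.
Outer hash (tag): sum = 174+92+92+92+92+106 = 648; mod 256 = 136 → 88.

88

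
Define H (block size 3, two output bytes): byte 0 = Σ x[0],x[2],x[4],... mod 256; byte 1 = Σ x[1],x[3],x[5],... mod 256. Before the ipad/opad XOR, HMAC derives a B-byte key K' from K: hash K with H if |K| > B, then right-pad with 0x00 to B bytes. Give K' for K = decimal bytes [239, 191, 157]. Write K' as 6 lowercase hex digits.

Key decimal bytes [239, 191, 157] = ef bf 9d is exactly B = 3 bytes: K' = ef bf 9d.

efbf9d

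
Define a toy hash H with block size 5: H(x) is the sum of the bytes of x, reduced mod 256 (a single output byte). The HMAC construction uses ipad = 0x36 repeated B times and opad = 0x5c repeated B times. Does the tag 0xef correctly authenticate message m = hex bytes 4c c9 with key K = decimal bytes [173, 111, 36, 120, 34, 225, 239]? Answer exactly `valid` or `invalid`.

Key decimal bytes [173, 111, 36, 120, 34, 225, 239] = ad 6f 24 78 22 e1 ef is 7 bytes > B = 5, so hash it first: H(key) = aa, then zero-pad to 5 bytes: K' = aa 00 00 00 00.
K' ⊕ ipad = 9c 36 36 36 36; K' ⊕ opad = f6 5c 5c 5c 5c.
Inner hash: sum = 156+54+54+54+54+76+201 = 649; mod 256 = 137 → 89.
Outer hash (recomputed tag): sum = 246+92+92+92+92+137 = 751; mod 256 = 239 → ef.
Recomputed tag = ef; claimed = ef → match.

valid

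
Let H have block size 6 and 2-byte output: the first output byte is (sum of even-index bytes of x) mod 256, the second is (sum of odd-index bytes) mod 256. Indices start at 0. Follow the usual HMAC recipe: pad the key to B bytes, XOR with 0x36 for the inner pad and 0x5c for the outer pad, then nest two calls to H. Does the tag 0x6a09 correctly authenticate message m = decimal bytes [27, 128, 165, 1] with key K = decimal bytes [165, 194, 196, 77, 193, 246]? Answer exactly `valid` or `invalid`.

Key decimal bytes [165, 194, 196, 77, 193, 246] = a5 c2 c4 4d c1 f6 is exactly B = 6 bytes: K' = a5 c2 c4 4d c1 f6.
K' ⊕ ipad = 93 f4 f2 7b f7 c0; K' ⊕ opad = f9 9e 98 11 9d aa.
Inner hash: even-index sum = 828 mod 256 = 60; odd-index sum = 688 mod 256 = 176 → 3c b0.
Outer hash (recomputed tag): even-index sum = 618 mod 256 = 106; odd-index sum = 521 mod 256 = 9 → 6a 09.
Recomputed tag = 6a09; claimed = 6a09 → match.

valid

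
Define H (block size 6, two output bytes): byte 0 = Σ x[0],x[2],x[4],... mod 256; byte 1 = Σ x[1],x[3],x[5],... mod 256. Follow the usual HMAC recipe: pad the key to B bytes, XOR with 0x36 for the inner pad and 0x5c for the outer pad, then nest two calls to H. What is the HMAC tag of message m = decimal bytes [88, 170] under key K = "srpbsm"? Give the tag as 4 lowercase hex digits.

b23a

Key "srpbsm" = 73 72 70 62 73 6d is exactly B = 6 bytes: K' = 73 72 70 62 73 6d.
K' ⊕ ipad = 45 44 46 54 45 5b.  K' ⊕ opad = 2f 2e 2c 3e 2f 31.
Inner input = (K'⊕ipad) ∥ m = 45 44 46 54 45 5b ∥ 58 aa.
Inner hash: even-index sum = 296 mod 256 = 40; odd-index sum = 413 mod 256 = 157 → 28 9d.
Outer input = (K'⊕opad) ∥ inner = 2f 2e 2c 3e 2f 31 ∥ 28 9d.
Outer hash (tag): even-index sum = 178 mod 256 = 178; odd-index sum = 314 mod 256 = 58 → b2 3a.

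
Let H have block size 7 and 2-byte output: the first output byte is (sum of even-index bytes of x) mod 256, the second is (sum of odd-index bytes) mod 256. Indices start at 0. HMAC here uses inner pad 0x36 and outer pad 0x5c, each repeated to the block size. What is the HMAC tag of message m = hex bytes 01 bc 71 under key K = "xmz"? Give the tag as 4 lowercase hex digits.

Key "xmz" = 78 6d 7a is 3 bytes ≤ B = 7; zero-pad to 7 bytes: K' = 78 6d 7a 00 00 00 00.
K' ⊕ ipad = 4e 5b 4c 36 36 36 36.  K' ⊕ opad = 24 31 26 5c 5c 5c 5c.
Inner input = (K'⊕ipad) ∥ m = 4e 5b 4c 36 36 36 36 ∥ 01 bc 71.
Inner hash: even-index sum = 450 mod 256 = 194; odd-index sum = 313 mod 256 = 57 → c2 39.
Outer input = (K'⊕opad) ∥ inner = 24 31 26 5c 5c 5c 5c ∥ c2 39.
Outer hash (tag): even-index sum = 315 mod 256 = 59; odd-index sum = 427 mod 256 = 171 → 3b ab.

3bab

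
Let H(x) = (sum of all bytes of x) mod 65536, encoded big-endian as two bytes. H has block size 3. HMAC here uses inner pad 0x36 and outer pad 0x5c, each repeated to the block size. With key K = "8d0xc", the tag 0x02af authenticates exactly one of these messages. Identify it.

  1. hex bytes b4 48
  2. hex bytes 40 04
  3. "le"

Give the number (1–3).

Key "8d0xc" = 38 64 30 78 63 is 5 bytes > B = 3, so hash it first: H(key) = 01 a7, then zero-pad to 3 bytes: K' = 01 a7 00.
K' ⊕ ipad = 37 91 36; K' ⊕ opad = 5d fb 5c.
m1: inner = H(37 91 36 b4 48) = 01 fa; tag = H(5d fb 5c 01 fa) = 02af ← matches
m2: inner = H(37 91 36 40 04) = 01 42; tag = H(5d fb 5c 01 42) = 01f7
m3: inner = H(37 91 36 6c 65) = 01 cf; tag = H(5d fb 5c 01 cf) = 0284

1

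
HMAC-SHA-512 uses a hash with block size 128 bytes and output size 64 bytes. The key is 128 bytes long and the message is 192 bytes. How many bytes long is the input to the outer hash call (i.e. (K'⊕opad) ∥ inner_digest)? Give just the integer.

Key is 128 ≤ 128 bytes, zero-padded: |K'| = 128.
Outer input = (K'⊕opad) ∥ H(inner) → 128 + 64 = 192 bytes.

192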